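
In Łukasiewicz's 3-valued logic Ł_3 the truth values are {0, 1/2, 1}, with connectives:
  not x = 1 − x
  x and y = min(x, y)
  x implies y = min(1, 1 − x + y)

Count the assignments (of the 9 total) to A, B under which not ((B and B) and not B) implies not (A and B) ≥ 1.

7

A = 0, B = 0 ↦ 1  ≥
A = 0, B = 1/2 ↦ 1  ≥
A = 0, B = 1 ↦ 1  ≥
A = 1/2, B = 0 ↦ 1  ≥
A = 1/2, B = 1/2 ↦ 1  ≥
A = 1/2, B = 1 ↦ 1/2  <
A = 1, B = 0 ↦ 1  ≥
A = 1, B = 1/2 ↦ 1  ≥
A = 1, B = 1 ↦ 0  <
So 7 of the 9 assignments meet the threshold.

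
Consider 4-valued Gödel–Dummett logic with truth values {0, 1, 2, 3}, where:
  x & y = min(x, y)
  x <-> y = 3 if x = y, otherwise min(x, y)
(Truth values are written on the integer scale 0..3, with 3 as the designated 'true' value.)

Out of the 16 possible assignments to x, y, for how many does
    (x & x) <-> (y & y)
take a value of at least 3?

4

x = 0, y = 0 ↦ 3  ≥
x = 0, y = 1 ↦ 0  <
x = 0, y = 2 ↦ 0  <
x = 0, y = 3 ↦ 0  <
x = 1, y = 0 ↦ 0  <
x = 1, y = 1 ↦ 3  ≥
x = 1, y = 2 ↦ 1  <
x = 1, y = 3 ↦ 1  <
x = 2, y = 0 ↦ 0  <
x = 2, y = 1 ↦ 1  <
x = 2, y = 2 ↦ 3  ≥
x = 2, y = 3 ↦ 2  <
x = 3, y = 0 ↦ 0  <
x = 3, y = 1 ↦ 1  <
x = 3, y = 2 ↦ 2  <
x = 3, y = 3 ↦ 3  ≥
So 4 of the 16 assignments meet the threshold.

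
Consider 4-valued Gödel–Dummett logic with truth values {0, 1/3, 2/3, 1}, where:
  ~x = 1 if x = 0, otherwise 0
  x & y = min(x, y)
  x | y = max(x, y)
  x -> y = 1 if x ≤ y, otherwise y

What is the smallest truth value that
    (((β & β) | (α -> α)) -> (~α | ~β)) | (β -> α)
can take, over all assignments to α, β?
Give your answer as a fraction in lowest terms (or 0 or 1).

1/3

Take α = 1/3, β = 2/3:
β & β = 2/3 & 2/3 = 2/3
α -> α = 1/3 -> 1/3 = 1
(β & β) | (α -> α) = 2/3 | 1 = 1
~α = ~1/3 = 0
~β = ~2/3 = 0
~α | ~β = 0 | 0 = 0
((β & β) | (α -> α)) -> (~α | ~β) = 1 -> 0 = 0
β -> α = 2/3 -> 1/3 = 1/3
(((β & β) | (α -> α)) -> (~α | ~β)) | (β -> α) = 0 | 1/3 = 1/3
No assignment yields a value below 1/3, so this is the minimum.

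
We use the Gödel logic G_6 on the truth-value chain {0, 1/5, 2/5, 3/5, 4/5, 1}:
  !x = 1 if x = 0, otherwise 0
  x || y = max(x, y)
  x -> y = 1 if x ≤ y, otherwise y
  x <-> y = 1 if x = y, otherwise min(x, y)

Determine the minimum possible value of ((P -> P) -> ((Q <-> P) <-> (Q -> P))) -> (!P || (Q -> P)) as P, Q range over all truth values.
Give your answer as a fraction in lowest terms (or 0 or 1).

1/5

Take P = 1/5, Q = 2/5:
P -> P = 1/5 -> 1/5 = 1
Q <-> P = 2/5 <-> 1/5 = 1/5
Q -> P = 2/5 -> 1/5 = 1/5
(Q <-> P) <-> (Q -> P) = 1/5 <-> 1/5 = 1
(P -> P) -> ((Q <-> P) <-> (Q -> P)) = 1 -> 1 = 1
!P = !1/5 = 0
Q -> P = 2/5 -> 1/5 = 1/5
!P || (Q -> P) = 0 || 1/5 = 1/5
((P -> P) -> ((Q <-> P) <-> (Q -> P))) -> (!P || (Q -> P)) = 1 -> 1/5 = 1/5
No assignment yields a value below 1/5, so this is the minimum.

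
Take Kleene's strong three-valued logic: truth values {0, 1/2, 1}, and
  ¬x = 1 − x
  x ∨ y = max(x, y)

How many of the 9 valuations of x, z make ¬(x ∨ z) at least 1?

x = 0, z = 0 ↦ 1  ≥
x = 0, z = 1/2 ↦ 1/2  <
x = 0, z = 1 ↦ 0  <
x = 1/2, z = 0 ↦ 1/2  <
x = 1/2, z = 1/2 ↦ 1/2  <
x = 1/2, z = 1 ↦ 0  <
x = 1, z = 0 ↦ 0  <
x = 1, z = 1/2 ↦ 0  <
x = 1, z = 1 ↦ 0  <
So 1 of the 9 assignments meets the threshold.

1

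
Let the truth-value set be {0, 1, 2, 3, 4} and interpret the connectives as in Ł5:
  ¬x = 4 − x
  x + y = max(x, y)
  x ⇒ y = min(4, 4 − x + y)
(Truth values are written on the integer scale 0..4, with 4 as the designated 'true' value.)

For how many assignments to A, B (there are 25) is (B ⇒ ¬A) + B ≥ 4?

value 4: 19 assignments (counts)
value 3: 5 assignments
value 2: 1 assignment
So 19 of the 25 assignments meet the threshold.

19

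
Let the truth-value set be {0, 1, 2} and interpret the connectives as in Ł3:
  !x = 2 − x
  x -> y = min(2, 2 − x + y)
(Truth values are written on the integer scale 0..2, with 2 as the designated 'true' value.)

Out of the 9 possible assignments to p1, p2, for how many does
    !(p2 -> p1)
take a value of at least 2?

p1 = 0, p2 = 0 ↦ 0  <
p1 = 0, p2 = 1 ↦ 1  <
p1 = 0, p2 = 2 ↦ 2  ≥
p1 = 1, p2 = 0 ↦ 0  <
p1 = 1, p2 = 1 ↦ 0  <
p1 = 1, p2 = 2 ↦ 1  <
p1 = 2, p2 = 0 ↦ 0  <
p1 = 2, p2 = 1 ↦ 0  <
p1 = 2, p2 = 2 ↦ 0  <
So 1 of the 9 assignments meets the threshold.

1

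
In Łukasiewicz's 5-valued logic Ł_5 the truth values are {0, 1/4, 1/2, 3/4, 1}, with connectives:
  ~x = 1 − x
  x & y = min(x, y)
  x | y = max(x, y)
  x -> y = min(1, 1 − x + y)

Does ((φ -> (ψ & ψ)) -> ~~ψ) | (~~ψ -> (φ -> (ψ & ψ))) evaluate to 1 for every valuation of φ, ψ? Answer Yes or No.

Yes

At φ = 1, ψ = 1/4, for instance:
ψ & ψ = 1/4 & 1/4 = 1/4
φ -> (ψ & ψ) = 1 -> 1/4 = 1/4
~ψ = ~1/4 = 3/4
~~ψ = ~3/4 = 1/4
(φ -> (ψ & ψ)) -> ~~ψ = 1/4 -> 1/4 = 1
~~ψ -> (φ -> (ψ & ψ)) = 1/4 -> 1/4 = 1
((φ -> (ψ & ψ)) -> ~~ψ) | (~~ψ -> (φ -> (ψ & ψ))) = 1 | 1 = 1
and checking the remaining 24 assignments likewise gives ≥ 1 in every case.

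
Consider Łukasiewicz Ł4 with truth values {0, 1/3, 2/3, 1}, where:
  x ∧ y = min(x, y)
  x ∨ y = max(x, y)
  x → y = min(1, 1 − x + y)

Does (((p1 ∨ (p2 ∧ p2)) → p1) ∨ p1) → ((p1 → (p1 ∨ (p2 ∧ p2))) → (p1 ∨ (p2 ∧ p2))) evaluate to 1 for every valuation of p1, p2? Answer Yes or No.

No

Counterexample: take p1 = 0, p2 = 0.
p2 ∧ p2 = 0 ∧ 0 = 0
p1 ∨ (p2 ∧ p2) = 0 ∨ 0 = 0
(p1 ∨ (p2 ∧ p2)) → p1 = 0 → 0 = 1
((p1 ∨ (p2 ∧ p2)) → p1) ∨ p1 = 1 ∨ 0 = 1
p2 ∧ p2 = 0 ∧ 0 = 0
p1 ∨ (p2 ∧ p2) = 0 ∨ 0 = 0
p1 → (p1 ∨ (p2 ∧ p2)) = 0 → 0 = 1
p2 ∧ p2 = 0 ∧ 0 = 0
p1 ∨ (p2 ∧ p2) = 0 ∨ 0 = 0
(p1 → (p1 ∨ (p2 ∧ p2))) → (p1 ∨ (p2 ∧ p2)) = 1 → 0 = 0
(((p1 ∨ (p2 ∧ p2)) → p1) ∨ p1) → ((p1 → (p1 ∨ (p2 ∧ p2))) → (p1 ∨ (p2 ∧ p2))) = 1 → 0 = 0
This gives 0 ≠ 1.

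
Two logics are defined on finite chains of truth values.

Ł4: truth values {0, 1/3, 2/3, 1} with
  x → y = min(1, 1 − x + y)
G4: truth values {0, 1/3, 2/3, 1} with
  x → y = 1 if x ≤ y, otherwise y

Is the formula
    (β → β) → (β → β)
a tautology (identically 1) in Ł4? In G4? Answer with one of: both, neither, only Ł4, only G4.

both

In Ł4: every assignment gives 1 — tautology.
In G4: every assignment gives 1 — tautology.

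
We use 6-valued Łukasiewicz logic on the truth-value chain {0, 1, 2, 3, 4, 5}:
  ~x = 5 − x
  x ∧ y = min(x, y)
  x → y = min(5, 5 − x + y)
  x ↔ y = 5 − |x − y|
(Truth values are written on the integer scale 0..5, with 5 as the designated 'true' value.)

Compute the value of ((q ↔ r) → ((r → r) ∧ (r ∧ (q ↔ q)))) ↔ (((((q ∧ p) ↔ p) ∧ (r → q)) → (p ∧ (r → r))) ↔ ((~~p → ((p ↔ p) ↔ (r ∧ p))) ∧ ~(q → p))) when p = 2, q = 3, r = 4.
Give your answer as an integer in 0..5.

q ↔ r = 3 ↔ 4 = 4
r → r = 4 → 4 = 5
q ↔ q = 3 ↔ 3 = 5
r ∧ (q ↔ q) = 4 ∧ 5 = 4
(r → r) ∧ (r ∧ (q ↔ q)) = 5 ∧ 4 = 4
(q ↔ r) → ((r → r) ∧ (r ∧ (q ↔ q))) = 4 → 4 = 5
q ∧ p = 3 ∧ 2 = 2
(q ∧ p) ↔ p = 2 ↔ 2 = 5
r → q = 4 → 3 = 4
((q ∧ p) ↔ p) ∧ (r → q) = 5 ∧ 4 = 4
r → r = 4 → 4 = 5
p ∧ (r → r) = 2 ∧ 5 = 2
(((q ∧ p) ↔ p) ∧ (r → q)) → (p ∧ (r → r)) = 4 → 2 = 3
~p = ~2 = 3
~~p = ~3 = 2
p ↔ p = 2 ↔ 2 = 5
r ∧ p = 4 ∧ 2 = 2
(p ↔ p) ↔ (r ∧ p) = 5 ↔ 2 = 2
~~p → ((p ↔ p) ↔ (r ∧ p)) = 2 → 2 = 5
q → p = 3 → 2 = 4
~(q → p) = ~4 = 1
(~~p → ((p ↔ p) ↔ (r ∧ p))) ∧ ~(q → p) = 5 ∧ 1 = 1
((((q ∧ p) ↔ p) ∧ (r → q)) → (p ∧ (r → r))) ↔ ((~~p → ((p ↔ p) ↔ (r ∧ p))) ∧ ~(q → p)) = 3 ↔ 1 = 3
((q ↔ r) → ((r → r) ∧ (r ∧ (q ↔ q)))) ↔ (((((q ∧ p) ↔ p) ∧ (r → q)) → (p ∧ (r → r))) ↔ ((~~p → ((p ↔ p) ↔ (r ∧ p))) ∧ ~(q → p))) = 5 ↔ 3 = 3

3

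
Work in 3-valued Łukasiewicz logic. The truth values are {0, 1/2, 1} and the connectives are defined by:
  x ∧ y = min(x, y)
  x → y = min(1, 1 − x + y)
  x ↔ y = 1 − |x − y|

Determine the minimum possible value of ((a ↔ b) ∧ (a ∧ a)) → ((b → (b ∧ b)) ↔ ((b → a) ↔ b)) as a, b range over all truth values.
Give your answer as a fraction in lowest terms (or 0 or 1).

1/2

Take a = 1/2, b = 0:
a ↔ b = 1/2 ↔ 0 = 1/2
a ∧ a = 1/2 ∧ 1/2 = 1/2
(a ↔ b) ∧ (a ∧ a) = 1/2 ∧ 1/2 = 1/2
b ∧ b = 0 ∧ 0 = 0
b → (b ∧ b) = 0 → 0 = 1
b → a = 0 → 1/2 = 1
(b → a) ↔ b = 1 ↔ 0 = 0
(b → (b ∧ b)) ↔ ((b → a) ↔ b) = 1 ↔ 0 = 0
((a ↔ b) ∧ (a ∧ a)) → ((b → (b ∧ b)) ↔ ((b → a) ↔ b)) = 1/2 → 0 = 1/2
No assignment yields a value below 1/2, so this is the minimum.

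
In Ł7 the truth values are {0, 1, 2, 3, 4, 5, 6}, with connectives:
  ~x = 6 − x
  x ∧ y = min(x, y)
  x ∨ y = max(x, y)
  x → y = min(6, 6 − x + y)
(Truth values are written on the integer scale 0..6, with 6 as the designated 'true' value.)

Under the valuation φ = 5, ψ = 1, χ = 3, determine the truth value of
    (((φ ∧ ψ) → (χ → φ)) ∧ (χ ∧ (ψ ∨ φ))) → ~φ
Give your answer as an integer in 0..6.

φ ∧ ψ = 5 ∧ 1 = 1
χ → φ = 3 → 5 = 6
(φ ∧ ψ) → (χ → φ) = 1 → 6 = 6
ψ ∨ φ = 1 ∨ 5 = 5
χ ∧ (ψ ∨ φ) = 3 ∧ 5 = 3
((φ ∧ ψ) → (χ → φ)) ∧ (χ ∧ (ψ ∨ φ)) = 6 ∧ 3 = 3
~φ = ~5 = 1
(((φ ∧ ψ) → (χ → φ)) ∧ (χ ∧ (ψ ∨ φ))) → ~φ = 3 → 1 = 4

4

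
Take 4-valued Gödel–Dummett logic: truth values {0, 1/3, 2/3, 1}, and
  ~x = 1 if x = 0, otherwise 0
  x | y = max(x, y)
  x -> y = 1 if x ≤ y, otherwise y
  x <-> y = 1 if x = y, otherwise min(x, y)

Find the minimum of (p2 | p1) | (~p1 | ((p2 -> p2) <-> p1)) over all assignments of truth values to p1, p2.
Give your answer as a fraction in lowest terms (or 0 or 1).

1/3

Take p1 = 1/3, p2 = 0:
p2 | p1 = 0 | 1/3 = 1/3
~p1 = ~1/3 = 0
p2 -> p2 = 0 -> 0 = 1
(p2 -> p2) <-> p1 = 1 <-> 1/3 = 1/3
~p1 | ((p2 -> p2) <-> p1) = 0 | 1/3 = 1/3
(p2 | p1) | (~p1 | ((p2 -> p2) <-> p1)) = 1/3 | 1/3 = 1/3
No assignment yields a value below 1/3, so this is the minimum.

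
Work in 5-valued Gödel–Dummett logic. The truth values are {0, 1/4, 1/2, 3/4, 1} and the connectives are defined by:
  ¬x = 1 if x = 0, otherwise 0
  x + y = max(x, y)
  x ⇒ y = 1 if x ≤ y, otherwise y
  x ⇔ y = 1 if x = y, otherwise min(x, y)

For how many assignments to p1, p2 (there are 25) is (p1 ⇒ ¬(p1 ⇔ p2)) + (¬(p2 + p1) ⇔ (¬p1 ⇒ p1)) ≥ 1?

value 1: 9 assignments (counts)
value 0: 16 assignments
So 9 of the 25 assignments meet the threshold.

9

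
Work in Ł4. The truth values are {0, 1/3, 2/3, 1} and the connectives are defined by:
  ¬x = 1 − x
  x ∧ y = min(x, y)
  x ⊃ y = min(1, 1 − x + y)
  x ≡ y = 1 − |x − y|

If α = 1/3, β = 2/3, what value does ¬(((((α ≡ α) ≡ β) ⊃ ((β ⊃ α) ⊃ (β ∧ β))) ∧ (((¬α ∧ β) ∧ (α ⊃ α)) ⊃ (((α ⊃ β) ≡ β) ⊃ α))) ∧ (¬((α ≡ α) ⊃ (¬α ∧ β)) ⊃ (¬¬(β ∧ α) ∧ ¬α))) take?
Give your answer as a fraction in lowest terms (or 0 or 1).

0

α ≡ α = 1/3 ≡ 1/3 = 1
(α ≡ α) ≡ β = 1 ≡ 2/3 = 2/3
β ⊃ α = 2/3 ⊃ 1/3 = 2/3
β ∧ β = 2/3 ∧ 2/3 = 2/3
(β ⊃ α) ⊃ (β ∧ β) = 2/3 ⊃ 2/3 = 1
((α ≡ α) ≡ β) ⊃ ((β ⊃ α) ⊃ (β ∧ β)) = 2/3 ⊃ 1 = 1
¬α = ¬1/3 = 2/3
¬α ∧ β = 2/3 ∧ 2/3 = 2/3
α ⊃ α = 1/3 ⊃ 1/3 = 1
(¬α ∧ β) ∧ (α ⊃ α) = 2/3 ∧ 1 = 2/3
α ⊃ β = 1/3 ⊃ 2/3 = 1
(α ⊃ β) ≡ β = 1 ≡ 2/3 = 2/3
((α ⊃ β) ≡ β) ⊃ α = 2/3 ⊃ 1/3 = 2/3
((¬α ∧ β) ∧ (α ⊃ α)) ⊃ (((α ⊃ β) ≡ β) ⊃ α) = 2/3 ⊃ 2/3 = 1
(((α ≡ α) ≡ β) ⊃ ((β ⊃ α) ⊃ (β ∧ β))) ∧ (((¬α ∧ β) ∧ (α ⊃ α)) ⊃ (((α ⊃ β) ≡ β) ⊃ α)) = 1 ∧ 1 = 1
α ≡ α = 1/3 ≡ 1/3 = 1
¬α = ¬1/3 = 2/3
¬α ∧ β = 2/3 ∧ 2/3 = 2/3
(α ≡ α) ⊃ (¬α ∧ β) = 1 ⊃ 2/3 = 2/3
¬((α ≡ α) ⊃ (¬α ∧ β)) = ¬2/3 = 1/3
β ∧ α = 2/3 ∧ 1/3 = 1/3
¬(β ∧ α) = ¬1/3 = 2/3
¬¬(β ∧ α) = ¬2/3 = 1/3
¬α = ¬1/3 = 2/3
¬¬(β ∧ α) ∧ ¬α = 1/3 ∧ 2/3 = 1/3
¬((α ≡ α) ⊃ (¬α ∧ β)) ⊃ (¬¬(β ∧ α) ∧ ¬α) = 1/3 ⊃ 1/3 = 1
((((α ≡ α) ≡ β) ⊃ ((β ⊃ α) ⊃ (β ∧ β))) ∧ (((¬α ∧ β) ∧ (α ⊃ α)) ⊃ (((α ⊃ β) ≡ β) ⊃ α))) ∧ (¬((α ≡ α) ⊃ (¬α ∧ β)) ⊃ (¬¬(β ∧ α) ∧ ¬α)) = 1 ∧ 1 = 1
¬(((((α ≡ α) ≡ β) ⊃ ((β ⊃ α) ⊃ (β ∧ β))) ∧ (((¬α ∧ β) ∧ (α ⊃ α)) ⊃ (((α ⊃ β) ≡ β) ⊃ α))) ∧ (¬((α ≡ α) ⊃ (¬α ∧ β)) ⊃ (¬¬(β ∧ α) ∧ ¬α))) = ¬1 = 0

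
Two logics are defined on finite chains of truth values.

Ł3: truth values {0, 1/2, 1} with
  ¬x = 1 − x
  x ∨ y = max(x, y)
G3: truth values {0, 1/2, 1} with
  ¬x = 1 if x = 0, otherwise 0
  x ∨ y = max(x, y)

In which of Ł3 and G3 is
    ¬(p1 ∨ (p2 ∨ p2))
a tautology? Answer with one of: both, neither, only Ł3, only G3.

neither

In Ł3: at p1 = 0, p2 = 1/2 the value is 1/2 — not a tautology.
In G3: at p1 = 0, p2 = 1/2 the value is 0 — not a tautology.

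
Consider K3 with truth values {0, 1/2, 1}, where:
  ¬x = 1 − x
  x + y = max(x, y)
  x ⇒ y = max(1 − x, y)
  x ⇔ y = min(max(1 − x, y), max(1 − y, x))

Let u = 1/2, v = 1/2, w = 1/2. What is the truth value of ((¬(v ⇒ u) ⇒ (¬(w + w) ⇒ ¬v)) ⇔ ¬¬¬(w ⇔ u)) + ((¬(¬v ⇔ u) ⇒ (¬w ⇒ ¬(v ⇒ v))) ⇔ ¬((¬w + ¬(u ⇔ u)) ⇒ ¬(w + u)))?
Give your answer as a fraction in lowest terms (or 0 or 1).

1/2

v ⇒ u = 1/2 ⇒ 1/2 = 1/2
¬(v ⇒ u) = ¬1/2 = 1/2
w + w = 1/2 + 1/2 = 1/2
¬(w + w) = ¬1/2 = 1/2
¬v = ¬1/2 = 1/2
¬(w + w) ⇒ ¬v = 1/2 ⇒ 1/2 = 1/2
¬(v ⇒ u) ⇒ (¬(w + w) ⇒ ¬v) = 1/2 ⇒ 1/2 = 1/2
w ⇔ u = 1/2 ⇔ 1/2 = 1/2
¬(w ⇔ u) = ¬1/2 = 1/2
¬¬(w ⇔ u) = ¬1/2 = 1/2
¬¬¬(w ⇔ u) = ¬1/2 = 1/2
(¬(v ⇒ u) ⇒ (¬(w + w) ⇒ ¬v)) ⇔ ¬¬¬(w ⇔ u) = 1/2 ⇔ 1/2 = 1/2
¬v = ¬1/2 = 1/2
¬v ⇔ u = 1/2 ⇔ 1/2 = 1/2
¬(¬v ⇔ u) = ¬1/2 = 1/2
¬w = ¬1/2 = 1/2
v ⇒ v = 1/2 ⇒ 1/2 = 1/2
¬(v ⇒ v) = ¬1/2 = 1/2
¬w ⇒ ¬(v ⇒ v) = 1/2 ⇒ 1/2 = 1/2
¬(¬v ⇔ u) ⇒ (¬w ⇒ ¬(v ⇒ v)) = 1/2 ⇒ 1/2 = 1/2
¬w = ¬1/2 = 1/2
u ⇔ u = 1/2 ⇔ 1/2 = 1/2
¬(u ⇔ u) = ¬1/2 = 1/2
¬w + ¬(u ⇔ u) = 1/2 + 1/2 = 1/2
w + u = 1/2 + 1/2 = 1/2
¬(w + u) = ¬1/2 = 1/2
(¬w + ¬(u ⇔ u)) ⇒ ¬(w + u) = 1/2 ⇒ 1/2 = 1/2
¬((¬w + ¬(u ⇔ u)) ⇒ ¬(w + u)) = ¬1/2 = 1/2
(¬(¬v ⇔ u) ⇒ (¬w ⇒ ¬(v ⇒ v))) ⇔ ¬((¬w + ¬(u ⇔ u)) ⇒ ¬(w + u)) = 1/2 ⇔ 1/2 = 1/2
((¬(v ⇒ u) ⇒ (¬(w + w) ⇒ ¬v)) ⇔ ¬¬¬(w ⇔ u)) + ((¬(¬v ⇔ u) ⇒ (¬w ⇒ ¬(v ⇒ v))) ⇔ ¬((¬w + ¬(u ⇔ u)) ⇒ ¬(w + u))) = 1/2 + 1/2 = 1/2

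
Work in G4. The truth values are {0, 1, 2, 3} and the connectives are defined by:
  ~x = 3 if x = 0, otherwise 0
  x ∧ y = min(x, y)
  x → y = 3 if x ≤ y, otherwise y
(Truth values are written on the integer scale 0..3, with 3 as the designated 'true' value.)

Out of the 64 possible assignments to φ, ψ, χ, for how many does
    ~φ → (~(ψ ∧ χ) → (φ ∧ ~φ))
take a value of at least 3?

value 3: 57 assignments (counts)
value 0: 7 assignments
So 57 of the 64 assignments meet the threshold.

57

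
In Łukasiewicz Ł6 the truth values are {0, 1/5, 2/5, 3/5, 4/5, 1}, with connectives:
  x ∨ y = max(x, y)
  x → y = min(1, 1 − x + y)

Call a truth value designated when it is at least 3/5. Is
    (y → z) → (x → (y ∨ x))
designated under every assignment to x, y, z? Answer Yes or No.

Yes

At x = 3/5, y = 4/5, z = 3/5, for instance:
y → z = 4/5 → 3/5 = 4/5
y ∨ x = 4/5 ∨ 3/5 = 4/5
x → (y ∨ x) = 3/5 → 4/5 = 1
(y → z) → (x → (y ∨ x)) = 4/5 → 1 = 1
and checking the remaining 215 assignments likewise gives ≥ 3/5 in every case.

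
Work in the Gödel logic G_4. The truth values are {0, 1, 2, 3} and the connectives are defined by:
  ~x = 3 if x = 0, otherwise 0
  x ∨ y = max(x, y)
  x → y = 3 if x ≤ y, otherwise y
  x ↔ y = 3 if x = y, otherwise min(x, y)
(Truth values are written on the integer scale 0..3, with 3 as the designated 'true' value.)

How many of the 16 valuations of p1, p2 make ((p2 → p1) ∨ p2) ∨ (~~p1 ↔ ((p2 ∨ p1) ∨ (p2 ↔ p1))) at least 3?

13

p1 = 0, p2 = 0 ↦ 3  ≥
p1 = 0, p2 = 1 ↦ 1  <
p1 = 0, p2 = 2 ↦ 2  <
p1 = 0, p2 = 3 ↦ 3  ≥
p1 = 1, p2 = 0 ↦ 3  ≥
p1 = 1, p2 = 1 ↦ 3  ≥
p1 = 1, p2 = 2 ↦ 2  <
p1 = 1, p2 = 3 ↦ 3  ≥
p1 = 2, p2 = 0 ↦ 3  ≥
p1 = 2, p2 = 1 ↦ 3  ≥
p1 = 2, p2 = 2 ↦ 3  ≥
p1 = 2, p2 = 3 ↦ 3  ≥
p1 = 3, p2 = 0 ↦ 3  ≥
p1 = 3, p2 = 1 ↦ 3  ≥
p1 = 3, p2 = 2 ↦ 3  ≥
p1 = 3, p2 = 3 ↦ 3  ≥
So 13 of the 16 assignments meet the threshold.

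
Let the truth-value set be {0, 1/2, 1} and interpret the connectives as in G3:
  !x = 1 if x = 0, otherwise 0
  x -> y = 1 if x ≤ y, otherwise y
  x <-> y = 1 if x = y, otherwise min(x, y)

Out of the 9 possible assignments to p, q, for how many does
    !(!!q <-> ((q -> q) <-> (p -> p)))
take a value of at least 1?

p = 0, q = 0 ↦ 1  ≥
p = 0, q = 1/2 ↦ 0  <
p = 0, q = 1 ↦ 0  <
p = 1/2, q = 0 ↦ 1  ≥
p = 1/2, q = 1/2 ↦ 0  <
p = 1/2, q = 1 ↦ 0  <
p = 1, q = 0 ↦ 1  ≥
p = 1, q = 1/2 ↦ 0  <
p = 1, q = 1 ↦ 0  <
So 3 of the 9 assignments meet the threshold.

3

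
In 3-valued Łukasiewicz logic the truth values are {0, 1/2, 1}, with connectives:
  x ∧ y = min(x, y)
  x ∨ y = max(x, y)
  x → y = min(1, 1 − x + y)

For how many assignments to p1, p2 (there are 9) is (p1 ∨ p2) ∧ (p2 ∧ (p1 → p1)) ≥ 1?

3

p1 = 0, p2 = 0 ↦ 0  <
p1 = 0, p2 = 1/2 ↦ 1/2  <
p1 = 0, p2 = 1 ↦ 1  ≥
p1 = 1/2, p2 = 0 ↦ 0  <
p1 = 1/2, p2 = 1/2 ↦ 1/2  <
p1 = 1/2, p2 = 1 ↦ 1  ≥
p1 = 1, p2 = 0 ↦ 0  <
p1 = 1, p2 = 1/2 ↦ 1/2  <
p1 = 1, p2 = 1 ↦ 1  ≥
So 3 of the 9 assignments meet the threshold.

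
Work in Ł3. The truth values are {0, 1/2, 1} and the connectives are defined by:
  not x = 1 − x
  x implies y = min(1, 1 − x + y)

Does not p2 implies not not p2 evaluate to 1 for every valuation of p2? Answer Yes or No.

No

Counterexample: take p2 = 0.
not p2 = not 0 = 1
not p2 = not 0 = 1
not not p2 = not 1 = 0
not p2 implies not not p2 = 1 implies 0 = 0
This gives 0 ≠ 1.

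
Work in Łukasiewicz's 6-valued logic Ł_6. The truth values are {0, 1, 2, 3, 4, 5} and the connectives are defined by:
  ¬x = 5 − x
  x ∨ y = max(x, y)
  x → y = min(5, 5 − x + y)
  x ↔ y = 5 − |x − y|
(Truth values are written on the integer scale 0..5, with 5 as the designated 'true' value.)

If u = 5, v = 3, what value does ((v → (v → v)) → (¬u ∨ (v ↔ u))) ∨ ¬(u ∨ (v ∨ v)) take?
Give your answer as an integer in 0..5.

v → v = 3 → 3 = 5
v → (v → v) = 3 → 5 = 5
¬u = ¬5 = 0
v ↔ u = 3 ↔ 5 = 3
¬u ∨ (v ↔ u) = 0 ∨ 3 = 3
(v → (v → v)) → (¬u ∨ (v ↔ u)) = 5 → 3 = 3
v ∨ v = 3 ∨ 3 = 3
u ∨ (v ∨ v) = 5 ∨ 3 = 5
¬(u ∨ (v ∨ v)) = ¬5 = 0
((v → (v → v)) → (¬u ∨ (v ↔ u))) ∨ ¬(u ∨ (v ∨ v)) = 3 ∨ 0 = 3

3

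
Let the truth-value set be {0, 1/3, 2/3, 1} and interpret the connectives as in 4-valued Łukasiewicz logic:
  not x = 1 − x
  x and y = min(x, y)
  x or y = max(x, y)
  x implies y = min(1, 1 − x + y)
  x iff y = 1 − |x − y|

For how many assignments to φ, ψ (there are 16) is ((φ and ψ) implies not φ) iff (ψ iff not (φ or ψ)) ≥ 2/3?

11

φ = 0, ψ = 0 ↦ 0  <
φ = 0, ψ = 1/3 ↦ 2/3  ≥
φ = 0, ψ = 2/3 ↦ 2/3  ≥
φ = 0, ψ = 1 ↦ 0  <
φ = 1/3, ψ = 0 ↦ 1/3  <
φ = 1/3, ψ = 1/3 ↦ 2/3  ≥
φ = 1/3, ψ = 2/3 ↦ 2/3  ≥
φ = 1/3, ψ = 1 ↦ 0  <
φ = 2/3, ψ = 0 ↦ 2/3  ≥
φ = 2/3, ψ = 1/3 ↦ 1  ≥
φ = 2/3, ψ = 2/3 ↦ 1  ≥
φ = 2/3, ψ = 1 ↦ 1/3  <
φ = 1, ψ = 0 ↦ 1  ≥
φ = 1, ψ = 1/3 ↦ 1  ≥
φ = 1, ψ = 2/3 ↦ 1  ≥
φ = 1, ψ = 1 ↦ 1  ≥
So 11 of the 16 assignments meet the threshold.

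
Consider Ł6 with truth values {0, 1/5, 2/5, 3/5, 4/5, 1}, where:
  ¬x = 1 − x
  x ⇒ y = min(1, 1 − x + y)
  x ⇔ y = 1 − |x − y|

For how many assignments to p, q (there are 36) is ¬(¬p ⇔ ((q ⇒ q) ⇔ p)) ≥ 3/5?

24

value 1: 12 assignments (counts)
value 3/5: 12 assignments (counts)
value 1/5: 12 assignments
So 24 of the 36 assignments meet the threshold.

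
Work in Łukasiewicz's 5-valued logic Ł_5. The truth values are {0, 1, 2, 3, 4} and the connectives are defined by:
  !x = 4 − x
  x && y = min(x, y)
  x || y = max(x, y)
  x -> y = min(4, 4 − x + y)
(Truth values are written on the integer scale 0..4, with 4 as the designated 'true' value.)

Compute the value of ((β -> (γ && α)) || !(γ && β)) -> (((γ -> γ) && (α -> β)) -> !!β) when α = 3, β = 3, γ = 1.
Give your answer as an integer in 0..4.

γ && α = 1 && 3 = 1
β -> (γ && α) = 3 -> 1 = 2
γ && β = 1 && 3 = 1
!(γ && β) = !1 = 3
(β -> (γ && α)) || !(γ && β) = 2 || 3 = 3
γ -> γ = 1 -> 1 = 4
α -> β = 3 -> 3 = 4
(γ -> γ) && (α -> β) = 4 && 4 = 4
!β = !3 = 1
!!β = !1 = 3
((γ -> γ) && (α -> β)) -> !!β = 4 -> 3 = 3
((β -> (γ && α)) || !(γ && β)) -> (((γ -> γ) && (α -> β)) -> !!β) = 3 -> 3 = 4

4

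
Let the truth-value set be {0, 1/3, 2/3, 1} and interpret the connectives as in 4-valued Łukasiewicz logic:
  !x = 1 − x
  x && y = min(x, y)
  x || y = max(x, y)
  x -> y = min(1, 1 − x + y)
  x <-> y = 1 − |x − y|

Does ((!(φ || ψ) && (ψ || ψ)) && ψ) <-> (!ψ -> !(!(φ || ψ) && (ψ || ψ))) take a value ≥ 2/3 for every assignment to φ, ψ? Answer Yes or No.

Counterexample: take φ = 0, ψ = 0.
φ || ψ = 0 || 0 = 0
!(φ || ψ) = !0 = 1
ψ || ψ = 0 || 0 = 0
!(φ || ψ) && (ψ || ψ) = 1 && 0 = 0
(!(φ || ψ) && (ψ || ψ)) && ψ = 0 && 0 = 0
!ψ = !0 = 1
φ || ψ = 0 || 0 = 0
!(φ || ψ) = !0 = 1
ψ || ψ = 0 || 0 = 0
!(φ || ψ) && (ψ || ψ) = 1 && 0 = 0
!(!(φ || ψ) && (ψ || ψ)) = !0 = 1
!ψ -> !(!(φ || ψ) && (ψ || ψ)) = 1 -> 1 = 1
((!(φ || ψ) && (ψ || ψ)) && ψ) <-> (!ψ -> !(!(φ || ψ) && (ψ || ψ))) = 0 <-> 1 = 0
This gives 0, which is below 2/3.

No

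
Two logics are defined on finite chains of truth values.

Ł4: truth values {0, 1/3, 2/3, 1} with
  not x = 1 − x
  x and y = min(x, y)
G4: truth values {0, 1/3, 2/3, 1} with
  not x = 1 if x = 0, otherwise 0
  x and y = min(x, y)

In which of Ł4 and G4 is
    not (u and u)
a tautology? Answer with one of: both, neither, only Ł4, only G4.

In Ł4: at u = 1/3 the value is 2/3 — not a tautology.
In G4: at u = 1/3 the value is 0 — not a tautology.

neither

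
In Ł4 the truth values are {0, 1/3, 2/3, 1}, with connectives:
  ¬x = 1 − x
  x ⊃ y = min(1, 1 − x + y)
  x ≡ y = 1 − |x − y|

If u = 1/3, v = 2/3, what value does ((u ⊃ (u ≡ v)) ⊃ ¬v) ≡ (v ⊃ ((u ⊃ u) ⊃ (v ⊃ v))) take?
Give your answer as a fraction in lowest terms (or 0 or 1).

1/3

u ≡ v = 1/3 ≡ 2/3 = 2/3
u ⊃ (u ≡ v) = 1/3 ⊃ 2/3 = 1
¬v = ¬2/3 = 1/3
(u ⊃ (u ≡ v)) ⊃ ¬v = 1 ⊃ 1/3 = 1/3
u ⊃ u = 1/3 ⊃ 1/3 = 1
v ⊃ v = 2/3 ⊃ 2/3 = 1
(u ⊃ u) ⊃ (v ⊃ v) = 1 ⊃ 1 = 1
v ⊃ ((u ⊃ u) ⊃ (v ⊃ v)) = 2/3 ⊃ 1 = 1
((u ⊃ (u ≡ v)) ⊃ ¬v) ≡ (v ⊃ ((u ⊃ u) ⊃ (v ⊃ v))) = 1/3 ≡ 1 = 1/3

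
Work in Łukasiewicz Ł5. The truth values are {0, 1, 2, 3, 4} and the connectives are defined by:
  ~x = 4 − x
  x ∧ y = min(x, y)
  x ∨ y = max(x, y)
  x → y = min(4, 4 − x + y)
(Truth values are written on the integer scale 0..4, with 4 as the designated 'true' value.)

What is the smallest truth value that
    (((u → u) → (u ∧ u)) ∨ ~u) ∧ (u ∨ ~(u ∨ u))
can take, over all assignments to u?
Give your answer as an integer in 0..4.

2

Take u = 2:
u → u = 2 → 2 = 4
u ∧ u = 2 ∧ 2 = 2
(u → u) → (u ∧ u) = 4 → 2 = 2
~u = ~2 = 2
((u → u) → (u ∧ u)) ∨ ~u = 2 ∨ 2 = 2
u ∨ u = 2 ∨ 2 = 2
~(u ∨ u) = ~2 = 2
u ∨ ~(u ∨ u) = 2 ∨ 2 = 2
(((u → u) → (u ∧ u)) ∨ ~u) ∧ (u ∨ ~(u ∨ u)) = 2 ∧ 2 = 2
No assignment yields a value below 2, so this is the minimum.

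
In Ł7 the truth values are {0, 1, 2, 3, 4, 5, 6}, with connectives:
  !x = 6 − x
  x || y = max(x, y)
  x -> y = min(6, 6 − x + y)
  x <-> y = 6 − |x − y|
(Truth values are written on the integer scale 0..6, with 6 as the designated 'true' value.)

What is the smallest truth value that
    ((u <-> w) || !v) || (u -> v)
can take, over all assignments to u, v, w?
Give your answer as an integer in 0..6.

3

Take u = 6, v = 3, w = 0:
u <-> w = 6 <-> 0 = 0
!v = !3 = 3
(u <-> w) || !v = 0 || 3 = 3
u -> v = 6 -> 3 = 3
((u <-> w) || !v) || (u -> v) = 3 || 3 = 3
No assignment yields a value below 3, so this is the minimum.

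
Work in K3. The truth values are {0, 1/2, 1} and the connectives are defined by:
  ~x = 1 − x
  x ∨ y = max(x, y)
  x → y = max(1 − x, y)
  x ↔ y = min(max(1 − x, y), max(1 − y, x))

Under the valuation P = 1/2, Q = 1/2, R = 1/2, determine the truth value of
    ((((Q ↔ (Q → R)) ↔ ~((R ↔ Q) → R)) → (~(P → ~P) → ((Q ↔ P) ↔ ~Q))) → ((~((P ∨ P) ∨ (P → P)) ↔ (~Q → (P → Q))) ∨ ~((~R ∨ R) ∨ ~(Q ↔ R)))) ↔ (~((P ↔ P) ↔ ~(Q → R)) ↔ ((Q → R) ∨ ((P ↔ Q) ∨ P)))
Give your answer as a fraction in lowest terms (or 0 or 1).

1/2

Q → R = 1/2 → 1/2 = 1/2
Q ↔ (Q → R) = 1/2 ↔ 1/2 = 1/2
R ↔ Q = 1/2 ↔ 1/2 = 1/2
(R ↔ Q) → R = 1/2 → 1/2 = 1/2
~((R ↔ Q) → R) = ~1/2 = 1/2
(Q ↔ (Q → R)) ↔ ~((R ↔ Q) → R) = 1/2 ↔ 1/2 = 1/2
~P = ~1/2 = 1/2
P → ~P = 1/2 → 1/2 = 1/2
~(P → ~P) = ~1/2 = 1/2
Q ↔ P = 1/2 ↔ 1/2 = 1/2
~Q = ~1/2 = 1/2
(Q ↔ P) ↔ ~Q = 1/2 ↔ 1/2 = 1/2
~(P → ~P) → ((Q ↔ P) ↔ ~Q) = 1/2 → 1/2 = 1/2
((Q ↔ (Q → R)) ↔ ~((R ↔ Q) → R)) → (~(P → ~P) → ((Q ↔ P) ↔ ~Q)) = 1/2 → 1/2 = 1/2
P ∨ P = 1/2 ∨ 1/2 = 1/2
P → P = 1/2 → 1/2 = 1/2
(P ∨ P) ∨ (P → P) = 1/2 ∨ 1/2 = 1/2
~((P ∨ P) ∨ (P → P)) = ~1/2 = 1/2
~Q = ~1/2 = 1/2
P → Q = 1/2 → 1/2 = 1/2
~Q → (P → Q) = 1/2 → 1/2 = 1/2
~((P ∨ P) ∨ (P → P)) ↔ (~Q → (P → Q)) = 1/2 ↔ 1/2 = 1/2
~R = ~1/2 = 1/2
~R ∨ R = 1/2 ∨ 1/2 = 1/2
Q ↔ R = 1/2 ↔ 1/2 = 1/2
~(Q ↔ R) = ~1/2 = 1/2
(~R ∨ R) ∨ ~(Q ↔ R) = 1/2 ∨ 1/2 = 1/2
~((~R ∨ R) ∨ ~(Q ↔ R)) = ~1/2 = 1/2
(~((P ∨ P) ∨ (P → P)) ↔ (~Q → (P → Q))) ∨ ~((~R ∨ R) ∨ ~(Q ↔ R)) = 1/2 ∨ 1/2 = 1/2
(((Q ↔ (Q → R)) ↔ ~((R ↔ Q) → R)) → (~(P → ~P) → ((Q ↔ P) ↔ ~Q))) → ((~((P ∨ P) ∨ (P → P)) ↔ (~Q → (P → Q))) ∨ ~((~R ∨ R) ∨ ~(Q ↔ R))) = 1/2 → 1/2 = 1/2
P ↔ P = 1/2 ↔ 1/2 = 1/2
Q → R = 1/2 → 1/2 = 1/2
~(Q → R) = ~1/2 = 1/2
(P ↔ P) ↔ ~(Q → R) = 1/2 ↔ 1/2 = 1/2
~((P ↔ P) ↔ ~(Q → R)) = ~1/2 = 1/2
Q → R = 1/2 → 1/2 = 1/2
P ↔ Q = 1/2 ↔ 1/2 = 1/2
(P ↔ Q) ∨ P = 1/2 ∨ 1/2 = 1/2
(Q → R) ∨ ((P ↔ Q) ∨ P) = 1/2 ∨ 1/2 = 1/2
~((P ↔ P) ↔ ~(Q → R)) ↔ ((Q → R) ∨ ((P ↔ Q) ∨ P)) = 1/2 ↔ 1/2 = 1/2
((((Q ↔ (Q → R)) ↔ ~((R ↔ Q) → R)) → (~(P → ~P) → ((Q ↔ P) ↔ ~Q))) → ((~((P ∨ P) ∨ (P → P)) ↔ (~Q → (P → Q))) ∨ ~((~R ∨ R) ∨ ~(Q ↔ R)))) ↔ (~((P ↔ P) ↔ ~(Q → R)) ↔ ((Q → R) ∨ ((P ↔ Q) ∨ P))) = 1/2 ↔ 1/2 = 1/2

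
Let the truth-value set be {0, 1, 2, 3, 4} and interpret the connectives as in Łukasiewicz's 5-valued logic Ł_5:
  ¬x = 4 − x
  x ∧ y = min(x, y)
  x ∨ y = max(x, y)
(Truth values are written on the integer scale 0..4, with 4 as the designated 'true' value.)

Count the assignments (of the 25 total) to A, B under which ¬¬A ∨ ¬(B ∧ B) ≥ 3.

16

value 4: 9 assignments (counts)
value 3: 7 assignments (counts)
value 2: 5 assignments
value 1: 3 assignments
value 0: 1 assignment
So 16 of the 25 assignments meet the threshold.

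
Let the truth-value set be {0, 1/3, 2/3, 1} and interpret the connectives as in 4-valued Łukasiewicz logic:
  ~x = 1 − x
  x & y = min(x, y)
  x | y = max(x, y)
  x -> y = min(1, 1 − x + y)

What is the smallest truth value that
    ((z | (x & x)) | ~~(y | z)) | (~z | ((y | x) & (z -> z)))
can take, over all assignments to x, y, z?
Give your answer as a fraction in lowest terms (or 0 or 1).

Take x = 0, y = 0, z = 1/3:
x & x = 0 & 0 = 0
z | (x & x) = 1/3 | 0 = 1/3
y | z = 0 | 1/3 = 1/3
~(y | z) = ~1/3 = 2/3
~~(y | z) = ~2/3 = 1/3
(z | (x & x)) | ~~(y | z) = 1/3 | 1/3 = 1/3
~z = ~1/3 = 2/3
y | x = 0 | 0 = 0
z -> z = 1/3 -> 1/3 = 1
(y | x) & (z -> z) = 0 & 1 = 0
~z | ((y | x) & (z -> z)) = 2/3 | 0 = 2/3
((z | (x & x)) | ~~(y | z)) | (~z | ((y | x) & (z -> z))) = 1/3 | 2/3 = 2/3
No assignment yields a value below 2/3, so this is the minimum.

2/3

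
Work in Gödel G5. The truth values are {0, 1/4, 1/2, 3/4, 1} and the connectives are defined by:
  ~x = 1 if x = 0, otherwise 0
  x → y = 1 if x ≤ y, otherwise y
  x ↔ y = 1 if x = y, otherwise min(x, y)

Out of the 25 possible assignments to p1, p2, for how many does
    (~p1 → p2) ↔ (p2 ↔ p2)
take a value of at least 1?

value 1: 21 assignments (counts)
value 3/4: 1 assignment
value 1/2: 1 assignment
value 1/4: 1 assignment
value 0: 1 assignment
So 21 of the 25 assignments meet the threshold.

21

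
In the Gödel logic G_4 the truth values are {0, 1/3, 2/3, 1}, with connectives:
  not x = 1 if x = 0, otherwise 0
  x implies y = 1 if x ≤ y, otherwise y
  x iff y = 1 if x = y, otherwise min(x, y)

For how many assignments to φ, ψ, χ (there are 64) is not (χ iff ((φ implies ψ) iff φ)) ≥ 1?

value 1: 30 assignments (counts)
value 0: 34 assignments
So 30 of the 64 assignments meet the threshold.

30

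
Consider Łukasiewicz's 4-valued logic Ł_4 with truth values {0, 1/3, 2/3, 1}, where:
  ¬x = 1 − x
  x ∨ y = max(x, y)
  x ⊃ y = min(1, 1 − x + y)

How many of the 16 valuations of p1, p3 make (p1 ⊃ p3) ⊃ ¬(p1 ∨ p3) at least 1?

p1 = 0, p3 = 0 ↦ 1  ≥
p1 = 0, p3 = 1/3 ↦ 2/3  <
p1 = 0, p3 = 2/3 ↦ 1/3  <
p1 = 0, p3 = 1 ↦ 0  <
p1 = 1/3, p3 = 0 ↦ 1  ≥
p1 = 1/3, p3 = 1/3 ↦ 2/3  <
p1 = 1/3, p3 = 2/3 ↦ 1/3  <
p1 = 1/3, p3 = 1 ↦ 0  <
p1 = 2/3, p3 = 0 ↦ 1  ≥
p1 = 2/3, p3 = 1/3 ↦ 2/3  <
p1 = 2/3, p3 = 2/3 ↦ 1/3  <
p1 = 2/3, p3 = 1 ↦ 0  <
p1 = 1, p3 = 0 ↦ 1  ≥
p1 = 1, p3 = 1/3 ↦ 2/3  <
p1 = 1, p3 = 2/3 ↦ 1/3  <
p1 = 1, p3 = 1 ↦ 0  <
So 4 of the 16 assignments meet the threshold.

4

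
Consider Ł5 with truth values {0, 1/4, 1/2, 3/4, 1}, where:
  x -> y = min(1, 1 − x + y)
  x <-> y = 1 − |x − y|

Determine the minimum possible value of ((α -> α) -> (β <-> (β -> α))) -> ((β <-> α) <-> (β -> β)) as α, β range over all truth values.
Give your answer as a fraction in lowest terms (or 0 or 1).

Take α = 0, β = 1/2:
α -> α = 0 -> 0 = 1
β -> α = 1/2 -> 0 = 1/2
β <-> (β -> α) = 1/2 <-> 1/2 = 1
(α -> α) -> (β <-> (β -> α)) = 1 -> 1 = 1
β <-> α = 1/2 <-> 0 = 1/2
β -> β = 1/2 -> 1/2 = 1
(β <-> α) <-> (β -> β) = 1/2 <-> 1 = 1/2
((α -> α) -> (β <-> (β -> α))) -> ((β <-> α) <-> (β -> β)) = 1 -> 1/2 = 1/2
No assignment yields a value below 1/2, so this is the minimum.

1/2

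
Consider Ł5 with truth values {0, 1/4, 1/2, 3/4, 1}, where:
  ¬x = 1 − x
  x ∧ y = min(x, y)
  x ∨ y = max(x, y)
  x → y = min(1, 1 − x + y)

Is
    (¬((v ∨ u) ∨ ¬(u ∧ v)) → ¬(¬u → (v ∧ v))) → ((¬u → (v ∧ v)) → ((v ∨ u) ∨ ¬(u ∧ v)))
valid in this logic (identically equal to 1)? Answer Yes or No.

At u = 1/2, v = 0, for instance:
v ∨ u = 0 ∨ 1/2 = 1/2
u ∧ v = 1/2 ∧ 0 = 0
¬(u ∧ v) = ¬0 = 1
(v ∨ u) ∨ ¬(u ∧ v) = 1/2 ∨ 1 = 1
¬((v ∨ u) ∨ ¬(u ∧ v)) = ¬1 = 0
¬u = ¬1/2 = 1/2
v ∧ v = 0 ∧ 0 = 0
¬u → (v ∧ v) = 1/2 → 0 = 1/2
¬(¬u → (v ∧ v)) = ¬1/2 = 1/2
¬((v ∨ u) ∨ ¬(u ∧ v)) → ¬(¬u → (v ∧ v)) = 0 → 1/2 = 1
(¬u → (v ∧ v)) → ((v ∨ u) ∨ ¬(u ∧ v)) = 1/2 → 1 = 1
(¬((v ∨ u) ∨ ¬(u ∧ v)) → ¬(¬u → (v ∧ v))) → ((¬u → (v ∧ v)) → ((v ∨ u) ∨ ¬(u ∧ v))) = 1 → 1 = 1
and checking the remaining 24 assignments likewise gives ≥ 1 in every case.

Yes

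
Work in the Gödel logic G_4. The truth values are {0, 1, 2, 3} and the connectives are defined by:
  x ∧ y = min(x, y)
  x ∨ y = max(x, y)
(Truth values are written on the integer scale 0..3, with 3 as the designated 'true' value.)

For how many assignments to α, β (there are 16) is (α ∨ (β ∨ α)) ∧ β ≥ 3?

4

α = 0, β = 0 ↦ 0  <
α = 0, β = 1 ↦ 1  <
α = 0, β = 2 ↦ 2  <
α = 0, β = 3 ↦ 3  ≥
α = 1, β = 0 ↦ 0  <
α = 1, β = 1 ↦ 1  <
α = 1, β = 2 ↦ 2  <
α = 1, β = 3 ↦ 3  ≥
α = 2, β = 0 ↦ 0  <
α = 2, β = 1 ↦ 1  <
α = 2, β = 2 ↦ 2  <
α = 2, β = 3 ↦ 3  ≥
α = 3, β = 0 ↦ 0  <
α = 3, β = 1 ↦ 1  <
α = 3, β = 2 ↦ 2  <
α = 3, β = 3 ↦ 3  ≥
So 4 of the 16 assignments meet the threshold.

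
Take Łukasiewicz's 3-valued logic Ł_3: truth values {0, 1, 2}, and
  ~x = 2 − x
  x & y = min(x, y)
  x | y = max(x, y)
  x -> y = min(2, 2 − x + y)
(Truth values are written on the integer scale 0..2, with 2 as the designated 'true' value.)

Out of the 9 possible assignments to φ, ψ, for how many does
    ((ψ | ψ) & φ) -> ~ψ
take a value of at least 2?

7

φ = 0, ψ = 0 ↦ 2  ≥
φ = 0, ψ = 1 ↦ 2  ≥
φ = 0, ψ = 2 ↦ 2  ≥
φ = 1, ψ = 0 ↦ 2  ≥
φ = 1, ψ = 1 ↦ 2  ≥
φ = 1, ψ = 2 ↦ 1  <
φ = 2, ψ = 0 ↦ 2  ≥
φ = 2, ψ = 1 ↦ 2  ≥
φ = 2, ψ = 2 ↦ 0  <
So 7 of the 9 assignments meet the threshold.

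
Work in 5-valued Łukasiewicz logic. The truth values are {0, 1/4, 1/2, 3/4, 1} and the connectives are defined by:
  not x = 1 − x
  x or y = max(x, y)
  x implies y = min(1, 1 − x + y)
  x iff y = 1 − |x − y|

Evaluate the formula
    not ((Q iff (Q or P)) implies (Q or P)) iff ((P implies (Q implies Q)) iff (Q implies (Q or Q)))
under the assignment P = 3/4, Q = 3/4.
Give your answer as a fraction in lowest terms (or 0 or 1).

Q or P = 3/4 or 3/4 = 3/4
Q iff (Q or P) = 3/4 iff 3/4 = 1
Q or P = 3/4 or 3/4 = 3/4
(Q iff (Q or P)) implies (Q or P) = 1 implies 3/4 = 3/4
not ((Q iff (Q or P)) implies (Q or P)) = not 3/4 = 1/4
Q implies Q = 3/4 implies 3/4 = 1
P implies (Q implies Q) = 3/4 implies 1 = 1
Q or Q = 3/4 or 3/4 = 3/4
Q implies (Q or Q) = 3/4 implies 3/4 = 1
(P implies (Q implies Q)) iff (Q implies (Q or Q)) = 1 iff 1 = 1
not ((Q iff (Q or P)) implies (Q or P)) iff ((P implies (Q implies Q)) iff (Q implies (Q or Q))) = 1/4 iff 1 = 1/4

1/4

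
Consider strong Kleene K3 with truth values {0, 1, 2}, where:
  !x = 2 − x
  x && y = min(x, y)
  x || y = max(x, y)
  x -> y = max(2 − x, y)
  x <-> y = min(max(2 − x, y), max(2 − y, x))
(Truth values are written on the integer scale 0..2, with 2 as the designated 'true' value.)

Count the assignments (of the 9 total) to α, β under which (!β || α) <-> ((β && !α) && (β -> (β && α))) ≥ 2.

α = 0, β = 0 ↦ 0  <
α = 0, β = 1 ↦ 1  <
α = 0, β = 2 ↦ 2  ≥
α = 1, β = 0 ↦ 0  <
α = 1, β = 1 ↦ 1  <
α = 1, β = 2 ↦ 1  <
α = 2, β = 0 ↦ 0  <
α = 2, β = 1 ↦ 0  <
α = 2, β = 2 ↦ 0  <
So 1 of the 9 assignments meets the threshold.

1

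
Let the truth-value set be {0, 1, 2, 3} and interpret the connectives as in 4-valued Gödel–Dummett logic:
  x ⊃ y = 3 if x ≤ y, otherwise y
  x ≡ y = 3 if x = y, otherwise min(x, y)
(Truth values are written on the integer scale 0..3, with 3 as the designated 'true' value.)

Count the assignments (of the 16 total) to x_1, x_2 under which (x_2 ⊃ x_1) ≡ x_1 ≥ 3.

10

x_1 = 0, x_2 = 0 ↦ 0  <
x_1 = 0, x_2 = 1 ↦ 3  ≥
x_1 = 0, x_2 = 2 ↦ 3  ≥
x_1 = 0, x_2 = 3 ↦ 3  ≥
x_1 = 1, x_2 = 0 ↦ 1  <
x_1 = 1, x_2 = 1 ↦ 1  <
x_1 = 1, x_2 = 2 ↦ 3  ≥
x_1 = 1, x_2 = 3 ↦ 3  ≥
x_1 = 2, x_2 = 0 ↦ 2  <
x_1 = 2, x_2 = 1 ↦ 2  <
x_1 = 2, x_2 = 2 ↦ 2  <
x_1 = 2, x_2 = 3 ↦ 3  ≥
x_1 = 3, x_2 = 0 ↦ 3  ≥
x_1 = 3, x_2 = 1 ↦ 3  ≥
x_1 = 3, x_2 = 2 ↦ 3  ≥
x_1 = 3, x_2 = 3 ↦ 3  ≥
So 10 of the 16 assignments meet the threshold.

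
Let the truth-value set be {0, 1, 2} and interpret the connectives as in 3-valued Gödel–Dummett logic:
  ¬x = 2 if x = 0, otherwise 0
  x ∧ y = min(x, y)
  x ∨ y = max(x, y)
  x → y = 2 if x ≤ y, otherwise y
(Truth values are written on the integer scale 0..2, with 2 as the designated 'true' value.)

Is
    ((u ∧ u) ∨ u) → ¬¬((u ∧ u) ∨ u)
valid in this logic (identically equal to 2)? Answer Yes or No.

Yes

u = 0 ↦ 2
u = 1 ↦ 2
u = 2 ↦ 2
Every assignment gives a value ≥ 2.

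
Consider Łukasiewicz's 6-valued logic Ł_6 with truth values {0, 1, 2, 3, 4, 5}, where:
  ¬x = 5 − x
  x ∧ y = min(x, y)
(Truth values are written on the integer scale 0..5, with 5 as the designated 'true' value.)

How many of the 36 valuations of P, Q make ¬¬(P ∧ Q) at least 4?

4

value 5: 1 assignment (counts)
value 4: 3 assignments (counts)
value 3: 5 assignments
value 2: 7 assignments
value 1: 9 assignments
value 0: 11 assignments
So 4 of the 36 assignments meet the threshold.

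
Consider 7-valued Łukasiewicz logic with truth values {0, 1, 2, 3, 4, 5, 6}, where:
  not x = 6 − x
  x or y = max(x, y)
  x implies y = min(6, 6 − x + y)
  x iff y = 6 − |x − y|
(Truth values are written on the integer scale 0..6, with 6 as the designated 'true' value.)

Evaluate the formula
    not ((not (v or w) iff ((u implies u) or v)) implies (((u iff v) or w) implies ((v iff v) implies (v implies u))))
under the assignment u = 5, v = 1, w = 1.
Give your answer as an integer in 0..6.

0

v or w = 1 or 1 = 1
not (v or w) = not 1 = 5
u implies u = 5 implies 5 = 6
(u implies u) or v = 6 or 1 = 6
not (v or w) iff ((u implies u) or v) = 5 iff 6 = 5
u iff v = 5 iff 1 = 2
(u iff v) or w = 2 or 1 = 2
v iff v = 1 iff 1 = 6
v implies u = 1 implies 5 = 6
(v iff v) implies (v implies u) = 6 implies 6 = 6
((u iff v) or w) implies ((v iff v) implies (v implies u)) = 2 implies 6 = 6
(not (v or w) iff ((u implies u) or v)) implies (((u iff v) or w) implies ((v iff v) implies (v implies u))) = 5 implies 6 = 6
not ((not (v or w) iff ((u implies u) or v)) implies (((u iff v) or w) implies ((v iff v) implies (v implies u)))) = not 6 = 0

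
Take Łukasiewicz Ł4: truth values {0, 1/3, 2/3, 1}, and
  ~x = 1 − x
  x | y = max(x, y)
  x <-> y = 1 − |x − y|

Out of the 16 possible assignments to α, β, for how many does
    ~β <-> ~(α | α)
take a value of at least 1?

4

α = 0, β = 0 ↦ 1  ≥
α = 0, β = 1/3 ↦ 2/3  <
α = 0, β = 2/3 ↦ 1/3  <
α = 0, β = 1 ↦ 0  <
α = 1/3, β = 0 ↦ 2/3  <
α = 1/3, β = 1/3 ↦ 1  ≥
α = 1/3, β = 2/3 ↦ 2/3  <
α = 1/3, β = 1 ↦ 1/3  <
α = 2/3, β = 0 ↦ 1/3  <
α = 2/3, β = 1/3 ↦ 2/3  <
α = 2/3, β = 2/3 ↦ 1  ≥
α = 2/3, β = 1 ↦ 2/3  <
α = 1, β = 0 ↦ 0  <
α = 1, β = 1/3 ↦ 1/3  <
α = 1, β = 2/3 ↦ 2/3  <
α = 1, β = 1 ↦ 1  ≥
So 4 of the 16 assignments meet the threshold.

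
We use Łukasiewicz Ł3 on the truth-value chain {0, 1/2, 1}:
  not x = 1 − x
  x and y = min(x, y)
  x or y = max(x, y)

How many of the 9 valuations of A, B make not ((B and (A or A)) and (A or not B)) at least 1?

5

A = 0, B = 0 ↦ 1  ≥
A = 0, B = 1/2 ↦ 1  ≥
A = 0, B = 1 ↦ 1  ≥
A = 1/2, B = 0 ↦ 1  ≥
A = 1/2, B = 1/2 ↦ 1/2  <
A = 1/2, B = 1 ↦ 1/2  <
A = 1, B = 0 ↦ 1  ≥
A = 1, B = 1/2 ↦ 1/2  <
A = 1, B = 1 ↦ 0  <
So 5 of the 9 assignments meet the threshold.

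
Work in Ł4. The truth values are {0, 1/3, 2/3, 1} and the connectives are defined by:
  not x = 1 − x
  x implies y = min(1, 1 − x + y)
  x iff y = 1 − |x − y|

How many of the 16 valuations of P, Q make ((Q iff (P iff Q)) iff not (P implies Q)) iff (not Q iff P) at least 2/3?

13

P = 0, Q = 0 ↦ 0  <
P = 0, Q = 1/3 ↦ 1  ≥
P = 0, Q = 2/3 ↦ 2/3  ≥
P = 0, Q = 1 ↦ 1  ≥
P = 1/3, Q = 0 ↦ 1/3  <
P = 1/3, Q = 1/3 ↦ 1  ≥
P = 1/3, Q = 2/3 ↦ 0  <
P = 1/3, Q = 1 ↦ 1  ≥
P = 2/3, Q = 0 ↦ 2/3  ≥
P = 2/3, Q = 1/3 ↦ 2/3  ≥
P = 2/3, Q = 2/3 ↦ 2/3  ≥
P = 2/3, Q = 1 ↦ 1  ≥
P = 1, Q = 0 ↦ 1  ≥
P = 1, Q = 1/3 ↦ 1  ≥
P = 1, Q = 2/3 ↦ 1  ≥
P = 1, Q = 1 ↦ 1  ≥
So 13 of the 16 assignments meet the threshold.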